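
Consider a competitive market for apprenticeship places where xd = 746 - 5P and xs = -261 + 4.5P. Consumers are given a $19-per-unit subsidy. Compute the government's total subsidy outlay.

Pre-subsidy: 746 - 5P = -261 + 4.5P gives P* = 106, x* = 216.
With the rebate, buyers effectively pay Pb = Ps − 19, where Ps is the price sellers receive.
Demand in terms of Ps becomes xd = 746 − 5(Ps − 19) = 841 - 5Ps. Setting this equal to supply: 841 - 5Ps = -261 + 4.5Ps, so Ps = 116.
Buyers pay Pb = 116 − 19 = 97; x' = -261 + 4.5·116 = 261.
Government outlay = subsidy × quantity = 19 × 261 = 4959.

Government cost = $4959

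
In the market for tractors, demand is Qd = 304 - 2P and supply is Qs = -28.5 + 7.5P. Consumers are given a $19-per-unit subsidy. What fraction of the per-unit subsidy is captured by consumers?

Pre-subsidy: 304 - 2P = -28.5 + 7.5P gives P* = 35, Q* = 234.
With the rebate, buyers effectively pay Pb = Ps − 19, where Ps is the price sellers receive.
Demand in terms of Ps becomes Qd = 304 − 2(Ps − 19) = 342 - 2Ps. Setting this equal to supply: 342 - 2Ps = -28.5 + 7.5Ps, so Ps = 39.
Buyers pay Pb = 39 − 19 = 20; Q' = -28.5 + 7.5·39 = 264.
Buyers' price falls by P* − Pb = 35 − 20 = 15; sellers' price rises by Ps − P* = 39 − 35 = 4.
So consumers capture 15/19 = 15/19 of each unit of subsidy.

Consumer share = 15/19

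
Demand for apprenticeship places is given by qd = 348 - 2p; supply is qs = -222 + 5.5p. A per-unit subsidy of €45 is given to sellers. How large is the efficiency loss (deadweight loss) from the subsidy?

Deadweight loss = €1485

Pre-subsidy: 348 - 2p = -222 + 5.5p gives p* = 76, q* = 196.
With the subsidy, sellers receive ps = pb + 45 for each unit, where pb is the price buyers pay.
Supply in terms of pb becomes qs = -222 + 5.5(pb + 45) = 25.5 + 5.5pb. Setting this equal to demand: 348 - 2pb = 25.5 + 5.5pb, so pb = 43.
Sellers receive ps = 43 + 45 = 88; q' = 348 − 2·43 = 262.
The subsidy expands output by 262 − 196 = 66 past the efficient level; on those units the gap between marginal cost and willingness to pay runs from 0 up to 45.
DWL = ½ × 45 × 66 = 1485.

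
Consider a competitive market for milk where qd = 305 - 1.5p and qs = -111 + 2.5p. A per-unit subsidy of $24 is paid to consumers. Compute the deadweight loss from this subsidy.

Pre-subsidy: 305 - 1.5p = -111 + 2.5p gives p* = 104, q* = 149.
With the rebate, buyers effectively pay pb = ps − 24, where ps is the price sellers receive.
Demand in terms of ps becomes qd = 305 − 1.5(ps − 24) = 341 - 1.5ps. Setting this equal to supply: 341 - 1.5ps = -111 + 2.5ps, so ps = 113.
Buyers pay pb = 113 − 24 = 89; q' = -111 + 2.5·113 = 171.5.
The subsidy expands output by 171.5 − 149 = 22.5 past the efficient level; on those units the gap between marginal cost and willingness to pay runs from 0 up to 24.
DWL = ½ × 24 × 22.5 = 270.

Deadweight loss = $270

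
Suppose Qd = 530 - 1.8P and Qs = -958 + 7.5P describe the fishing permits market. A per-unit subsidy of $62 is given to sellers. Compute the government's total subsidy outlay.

Government cost = $20584

Pre-subsidy: 530 - 1.8P = -958 + 7.5P gives P* = 160, Q* = 242.
With the subsidy, sellers receive Ps = Pb + 62 for each unit, where Pb is the price buyers pay.
Supply in terms of Pb becomes Qs = -958 + 7.5(Pb + 62) = -493 + 7.5Pb. Setting this equal to demand: 530 - 1.8Pb = -493 + 7.5Pb, so Pb = 110.
Sellers receive Ps = 110 + 62 = 172; Q' = 530 − 1.8·110 = 332.
Government outlay = subsidy × quantity = 62 × 332 = 20584.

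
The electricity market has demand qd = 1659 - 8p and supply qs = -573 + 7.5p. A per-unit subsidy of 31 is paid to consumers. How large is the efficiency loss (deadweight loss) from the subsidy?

Deadweight loss = 1860

Pre-subsidy: 1659 - 8p = -573 + 7.5p gives p* = 144, q* = 507.
With the rebate, buyers effectively pay pb = ps − 31, where ps is the price sellers receive.
Demand in terms of ps becomes qd = 1659 − 8(ps − 31) = 1907 - 8ps. Setting this equal to supply: 1907 - 8ps = -573 + 7.5ps, so ps = 160.
Buyers pay pb = 160 − 31 = 129; q' = -573 + 7.5·160 = 627.
The subsidy expands output by 627 − 507 = 120 past the efficient level; on those units the gap between marginal cost and willingness to pay runs from 0 up to 31.
DWL = ½ × 31 × 120 = 1860.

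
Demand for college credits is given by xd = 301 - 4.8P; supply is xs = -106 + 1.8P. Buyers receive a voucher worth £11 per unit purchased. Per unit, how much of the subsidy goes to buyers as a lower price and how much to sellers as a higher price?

Pre-subsidy: 301 - 4.8P = -106 + 1.8P gives P* = 185/3, x* = 5.
With the rebate, buyers effectively pay Pb = Ps − 11, where Ps is the price sellers receive.
Demand in terms of Ps becomes xd = 301 − 4.8(Ps − 11) = 353.8 - 4.8Ps. Setting this equal to supply: 353.8 - 4.8Ps = -106 + 1.8Ps, so Ps = 209/3.
Buyers pay Pb = 209/3 − 11 = 176/3; x' = -106 + 1.8·(209/3) = 19.4.
Buyers' price falls by P* − Pb = 185/3 − 176/3 = 3; sellers' price rises by Ps − P* = 209/3 − 185/3 = 8.

Buyers gain £3 per unit; sellers gain £8 per unit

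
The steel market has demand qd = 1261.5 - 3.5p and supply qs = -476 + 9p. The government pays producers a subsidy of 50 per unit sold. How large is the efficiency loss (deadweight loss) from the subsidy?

Pre-subsidy: 1261.5 - 3.5p = -476 + 9p gives p* = 139, q* = 775.
With the subsidy, sellers receive ps = pb + 50 for each unit, where pb is the price buyers pay.
Supply in terms of pb becomes qs = -476 + 9(pb + 50) = -26 + 9pb. Setting this equal to demand: 1261.5 - 3.5pb = -26 + 9pb, so pb = 103.
Sellers receive ps = 103 + 50 = 153; q' = 1261.5 − 3.5·103 = 901.
The subsidy expands output by 901 − 775 = 126 past the efficient level; on those units the gap between marginal cost and willingness to pay runs from 0 up to 50.
DWL = ½ × 50 × 126 = 3150.

Deadweight loss = 3150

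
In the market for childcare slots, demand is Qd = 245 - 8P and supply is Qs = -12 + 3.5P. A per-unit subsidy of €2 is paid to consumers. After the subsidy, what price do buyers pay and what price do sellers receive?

Pre-subsidy: 245 - 8P = -12 + 3.5P gives P* = 514/23, Q* = 1523/23.
With the rebate, buyers effectively pay Pb = Ps − 2, where Ps is the price sellers receive.
Demand in terms of Ps becomes Qd = 245 − 8(Ps − 2) = 261 - 8Ps. Setting this equal to supply: 261 - 8Ps = -12 + 3.5Ps, so Ps = 546/23.
Buyers pay Pb = 546/23 − 2 = 500/23; Q' = -12 + 3.5·(546/23) = 1635/23.

Buyers pay 500/23; sellers receive 546/23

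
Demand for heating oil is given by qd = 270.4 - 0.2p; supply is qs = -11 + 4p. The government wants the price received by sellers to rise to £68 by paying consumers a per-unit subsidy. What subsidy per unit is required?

At a seller price of 68, quantity supplied is -11 + 4·68 = 261.
Buyers absorb 261 only when they pay pb with 270.4 − 0.2·pb = 261, i.e. pb = 47.
s = ps − pb = 68 − 47 = 21.

Required subsidy s = £21 per unit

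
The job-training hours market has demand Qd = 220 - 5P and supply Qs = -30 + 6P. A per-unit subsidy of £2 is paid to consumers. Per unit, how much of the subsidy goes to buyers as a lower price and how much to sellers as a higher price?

Pre-subsidy: 220 - 5P = -30 + 6P gives P* = 250/11, Q* = 1170/11.
With the rebate, buyers effectively pay Pb = Ps − 2, where Ps is the price sellers receive.
Demand in terms of Ps becomes Qd = 220 − 5(Ps − 2) = 230 - 5Ps. Setting this equal to supply: 230 - 5Ps = -30 + 6Ps, so Ps = 260/11.
Buyers pay Pb = 260/11 − 2 = 238/11; Q' = -30 + 6·(260/11) = 1230/11.
Buyers' price falls by P* − Pb = 250/11 − 238/11 = 12/11; sellers' price rises by Ps − P* = 260/11 − 250/11 = 10/11.

Buyers gain 12/11 per unit; sellers gain 10/11 per unit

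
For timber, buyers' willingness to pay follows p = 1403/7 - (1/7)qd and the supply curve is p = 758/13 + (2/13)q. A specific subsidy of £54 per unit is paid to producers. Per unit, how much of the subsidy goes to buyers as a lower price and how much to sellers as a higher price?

Buyers gain £26 per unit; sellers gain £28 per unit

Pre-subsidy: 1403/7 - (1/7)q = 758/13 + (2/13)q gives q* = 479 and p* = 132.
With the subsidy, sellers receive ps = pb + 54 for each unit, where pb is the price buyers pay.
On the curves, pb = 1403/7 - (1/7)q and ps = 758/13 + (2/13)q; the wedge ps − pb = 54 gives 758/13 + (2/13)q − (1403/7 - (1/7)q) = 54, so q' = 661.
Then pb = 1403/7 − (1/7)·661 = 106 and ps = 758/13 + (2/13)·661 = 160.
Buyers' price falls by p* − pb = 132 − 106 = 26; sellers' price rises by ps − p* = 160 − 132 = 28.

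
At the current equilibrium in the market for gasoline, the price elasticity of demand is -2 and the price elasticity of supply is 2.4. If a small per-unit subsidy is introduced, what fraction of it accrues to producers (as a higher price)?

For a small subsidy around the equilibrium, the benefit split depends on the relative slopes, which at a point are proportional to the elasticities.
Buyer share = εs/(εs + |εd|) = 2.4/(2.4 + 2) = 6/11; seller share = |εd|/(εs + |εd|) = 5/11.
So producers capture 5/11 of the subsidy.

Producer share = 5/11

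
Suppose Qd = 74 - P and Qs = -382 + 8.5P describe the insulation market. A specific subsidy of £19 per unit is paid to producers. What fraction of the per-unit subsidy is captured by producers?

Producer share = 2/19

Pre-subsidy: 74 - P = -382 + 8.5P gives P* = 48, Q* = 26.
With the subsidy, sellers receive Ps = Pb + 19 for each unit, where Pb is the price buyers pay.
Supply in terms of Pb becomes Qs = -382 + 8.5(Pb + 19) = -220.5 + 8.5Pb. Setting this equal to demand: 74 - Pb = -220.5 + 8.5Pb, so Pb = 31.
Sellers receive Ps = 31 + 19 = 50; Q' = 74 − 1·31 = 43.
Buyers' price falls by P* − Pb = 48 − 31 = 17; sellers' price rises by Ps − P* = 50 − 48 = 2.
So producers capture 2/19 = 2/19 of each unit of subsidy.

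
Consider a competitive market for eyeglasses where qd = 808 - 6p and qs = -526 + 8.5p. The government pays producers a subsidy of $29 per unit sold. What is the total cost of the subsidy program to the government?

Government cost = $10382

Pre-subsidy: 808 - 6p = -526 + 8.5p gives p* = 92, q* = 256.
With the subsidy, sellers receive ps = pb + 29 for each unit, where pb is the price buyers pay.
Supply in terms of pb becomes qs = -526 + 8.5(pb + 29) = -279.5 + 8.5pb. Setting this equal to demand: 808 - 6pb = -279.5 + 8.5pb, so pb = 75.
Sellers receive ps = 75 + 29 = 104; q' = 808 − 6·75 = 358.
Government outlay = subsidy × quantity = 29 × 358 = 10382.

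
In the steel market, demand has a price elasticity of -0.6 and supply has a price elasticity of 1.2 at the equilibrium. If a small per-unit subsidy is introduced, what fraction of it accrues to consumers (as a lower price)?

For a small subsidy around the equilibrium, the benefit split depends on the relative slopes, which at a point are proportional to the elasticities.
Buyer share = εs/(εs + |εd|) = 1.2/(1.2 + 0.6) = 2/3; seller share = |εd|/(εs + |εd|) = 1/3.

Consumer share = 2/3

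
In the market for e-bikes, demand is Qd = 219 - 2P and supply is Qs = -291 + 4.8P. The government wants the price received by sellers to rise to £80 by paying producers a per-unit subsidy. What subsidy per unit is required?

Required subsidy s = £17 per unit

At a seller price of 80, quantity supplied is -291 + 4.8·80 = 93.
Buyers absorb 93 only when they pay Pb with 219 − 2·Pb = 93, i.e. Pb = 63.
s = Ps − Pb = 80 − 63 = 17.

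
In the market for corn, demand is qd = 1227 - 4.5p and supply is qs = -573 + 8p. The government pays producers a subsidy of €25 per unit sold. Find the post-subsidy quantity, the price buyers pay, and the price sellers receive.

q' = 651; buyers pay €128; sellers receive €153

Pre-subsidy: 1227 - 4.5p = -573 + 8p gives p* = 144, q* = 579.
With the subsidy, sellers receive ps = pb + 25 for each unit, where pb is the price buyers pay.
Supply in terms of pb becomes qs = -573 + 8(pb + 25) = -373 + 8pb. Setting this equal to demand: 1227 - 4.5pb = -373 + 8pb, so pb = 128.
Sellers receive ps = 128 + 25 = 153; q' = 1227 − 4.5·128 = 651.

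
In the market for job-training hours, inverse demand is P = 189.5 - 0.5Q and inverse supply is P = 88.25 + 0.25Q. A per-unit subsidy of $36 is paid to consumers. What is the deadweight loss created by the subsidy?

Deadweight loss = $864

Pre-subsidy: 189.5 - 0.5Q = 88.25 + 0.25Q gives Q* = 135 and P* = 122.
With the rebate, buyers effectively pay Pb = Ps − 36, where Ps is the price sellers receive.
On the curves, Pb = 189.5 - 0.5Q and Ps = 88.25 + 0.25Q; the wedge Ps − Pb = 36 gives 88.25 + 0.25Q − (189.5 - 0.5Q) = 36, so Q' = 183.
Then Pb = 189.5 − 0.5·183 = 98 and Ps = 88.25 + 0.25·183 = 134.
The subsidy expands output by 183 − 135 = 48 past the efficient level; on those units the gap between marginal cost and willingness to pay runs from 0 up to 36.
DWL = ½ × 36 × 48 = 864.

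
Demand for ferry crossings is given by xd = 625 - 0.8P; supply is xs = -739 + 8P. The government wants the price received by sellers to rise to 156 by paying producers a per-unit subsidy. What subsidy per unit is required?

Required subsidy s = 11 per unit

At a seller price of 156, quantity supplied is -739 + 8·156 = 509.
Buyers absorb 509 only when they pay Pb with 625 − 0.8·Pb = 509, i.e. Pb = 145.
s = Ps − Pb = 156 − 145 = 11.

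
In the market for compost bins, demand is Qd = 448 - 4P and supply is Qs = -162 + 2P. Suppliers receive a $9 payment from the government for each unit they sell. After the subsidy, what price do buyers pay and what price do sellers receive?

Buyers pay 296/3; sellers receive 323/3

Pre-subsidy: 448 - 4P = -162 + 2P gives P* = 305/3, Q* = 124/3.
With the subsidy, sellers receive Ps = Pb + 9 for each unit, where Pb is the price buyers pay.
Supply in terms of Pb becomes Qs = -162 + 2(Pb + 9) = -144 + 2Pb. Setting this equal to demand: 448 - 4Pb = -144 + 2Pb, so Pb = 296/3.
Sellers receive Ps = 296/3 + 9 = 323/3; Q' = 448 − 4·(296/3) = 160/3.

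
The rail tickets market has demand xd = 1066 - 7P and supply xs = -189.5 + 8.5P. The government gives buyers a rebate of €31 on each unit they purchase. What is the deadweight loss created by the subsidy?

Pre-subsidy: 1066 - 7P = -189.5 + 8.5P gives P* = 81, x* = 499.
With the rebate, buyers effectively pay Pb = Ps − 31, where Ps is the price sellers receive.
Demand in terms of Ps becomes xd = 1066 − 7(Ps − 31) = 1283 - 7Ps. Setting this equal to supply: 1283 - 7Ps = -189.5 + 8.5Ps, so Ps = 95.
Buyers pay Pb = 95 − 31 = 64; x' = -189.5 + 8.5·95 = 618.
The subsidy expands output by 618 − 499 = 119 past the efficient level; on those units the gap between marginal cost and willingness to pay runs from 0 up to 31.
DWL = ½ × 31 × 119 = 1844.5.

Deadweight loss = €1844.5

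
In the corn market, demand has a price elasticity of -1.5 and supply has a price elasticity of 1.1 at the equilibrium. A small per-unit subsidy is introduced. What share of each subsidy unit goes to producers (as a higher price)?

For a small subsidy around the equilibrium, the benefit split depends on the relative slopes, which at a point are proportional to the elasticities.
Buyer share = εs/(εs + |εd|) = 1.1/(1.1 + 1.5) = 11/26; seller share = |εd|/(εs + |εd|) = 15/26.
So producers capture 15/26 of the subsidy.

Producer share = 15/26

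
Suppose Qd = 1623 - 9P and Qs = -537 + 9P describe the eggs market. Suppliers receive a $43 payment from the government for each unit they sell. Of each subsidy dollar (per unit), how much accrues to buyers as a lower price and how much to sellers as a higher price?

Buyers gain $21.5 per unit; sellers gain $21.5 per unit

Pre-subsidy: 1623 - 9P = -537 + 9P gives P* = 120, Q* = 543.
With the subsidy, sellers receive Ps = Pb + 43 for each unit, where Pb is the price buyers pay.
Supply in terms of Pb becomes Qs = -537 + 9(Pb + 43) = -150 + 9Pb. Setting this equal to demand: 1623 - 9Pb = -150 + 9Pb, so Pb = 98.5.
Sellers receive Ps = 98.5 + 43 = 141.5; Q' = 1623 − 9·98.5 = 736.5.
Buyers' price falls by P* − Pb = 120 − 98.5 = 21.5; sellers' price rises by Ps − P* = 141.5 − 120 = 21.5.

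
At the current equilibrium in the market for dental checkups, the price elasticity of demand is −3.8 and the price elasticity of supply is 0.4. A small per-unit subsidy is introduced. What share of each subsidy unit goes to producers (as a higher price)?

For a small subsidy around the equilibrium, the benefit split depends on the relative slopes, which at a point are proportional to the elasticities.
Buyer share = εs/(εs + |εd|) = 0.4/(0.4 + 3.8) = 2/21; seller share = |εd|/(εs + |εd|) = 19/21.
So producers capture 19/21 of the subsidy.

Producer share = 19/21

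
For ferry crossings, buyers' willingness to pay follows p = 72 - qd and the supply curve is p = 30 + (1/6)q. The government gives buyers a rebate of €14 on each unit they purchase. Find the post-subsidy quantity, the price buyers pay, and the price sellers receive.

q' = 48; buyers pay €24; sellers receive €38

Pre-subsidy: 72 - q = 30 + (1/6)q gives q* = 36 and p* = 36.
With the rebate, buyers effectively pay pb = ps − 14, where ps is the price sellers receive.
On the curves, pb = 72 - q and ps = 30 + (1/6)q; the wedge ps − pb = 14 gives 30 + (1/6)q − (72 - q) = 14, so q' = 48.
Then pb = 72 − 1·48 = 24 and ps = 30 + (1/6)·48 = 38.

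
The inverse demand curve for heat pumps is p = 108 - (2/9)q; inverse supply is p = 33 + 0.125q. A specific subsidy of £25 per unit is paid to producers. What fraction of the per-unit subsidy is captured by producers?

Producer share = 0.36

Pre-subsidy: 108 - (2/9)q = 33 + 0.125q gives q* = 216 and p* = 60.
With the subsidy, sellers receive ps = pb + 25 for each unit, where pb is the price buyers pay.
On the curves, pb = 108 - (2/9)q and ps = 33 + 0.125q; the wedge ps − pb = 25 gives 33 + 0.125q − (108 - (2/9)q) = 25, so q' = 288.
Then pb = 108 − (2/9)·288 = 44 and ps = 33 + 0.125·288 = 69.
Buyers' price falls by p* − pb = 60 − 44 = 16; sellers' price rises by ps − p* = 69 − 60 = 9.
So producers capture 9/25 = 0.36 of each unit of subsidy.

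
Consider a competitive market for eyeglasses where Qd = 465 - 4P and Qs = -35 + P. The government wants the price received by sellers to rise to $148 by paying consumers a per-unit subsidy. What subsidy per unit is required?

At a seller price of 148, quantity supplied is -35 + 1·148 = 113.
Buyers absorb 113 only when they pay Pb with 465 − 4·Pb = 113, i.e. Pb = 88.
s = Ps − Pb = 148 − 88 = 60.

Required subsidy s = $60 per unit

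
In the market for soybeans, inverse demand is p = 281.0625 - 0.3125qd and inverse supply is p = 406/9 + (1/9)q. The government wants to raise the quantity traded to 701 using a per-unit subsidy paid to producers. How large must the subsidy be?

At q = 701, from the demand curve buyers pay pb = 281.0625 − 0.3125·701 = 62; from the supply curve sellers need ps = 406/9 + (1/9)·701 = 123.
The subsidy must fill the gap: s = ps − pb = 123 − 62 = 61.

Required subsidy s = 61 per unit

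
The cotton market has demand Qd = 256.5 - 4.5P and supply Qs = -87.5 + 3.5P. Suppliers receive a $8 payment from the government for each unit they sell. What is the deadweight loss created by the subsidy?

Deadweight loss = $63

Pre-subsidy: 256.5 - 4.5P = -87.5 + 3.5P gives P* = 43, Q* = 63.
With the subsidy, sellers receive Ps = Pb + 8 for each unit, where Pb is the price buyers pay.
Supply in terms of Pb becomes Qs = -87.5 + 3.5(Pb + 8) = -59.5 + 3.5Pb. Setting this equal to demand: 256.5 - 4.5Pb = -59.5 + 3.5Pb, so Pb = 39.5.
Sellers receive Ps = 39.5 + 8 = 47.5; Q' = 256.5 − 4.5·39.5 = 78.75.
The subsidy expands output by 78.75 − 63 = 15.75 past the efficient level; on those units the gap between marginal cost and willingness to pay runs from 0 up to 8.
DWL = ½ × 8 × 15.75 = 63.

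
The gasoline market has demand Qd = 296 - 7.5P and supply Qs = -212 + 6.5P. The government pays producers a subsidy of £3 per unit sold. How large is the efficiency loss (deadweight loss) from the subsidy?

Pre-subsidy: 296 - 7.5P = -212 + 6.5P gives P* = 254/7, Q* = 167/7.
With the subsidy, sellers receive Ps = Pb + 3 for each unit, where Pb is the price buyers pay.
Supply in terms of Pb becomes Qs = -212 + 6.5(Pb + 3) = -192.5 + 6.5Pb. Setting this equal to demand: 296 - 7.5Pb = -192.5 + 6.5Pb, so Pb = 977/28.
Sellers receive Ps = 977/28 + 3 = 1061/28; Q' = 296 − 7.5·(977/28) = 1921/56.
The subsidy expands output by 1921/56 − 167/7 = 585/56 past the efficient level; on those units the gap between marginal cost and willingness to pay runs from 0 up to 3.
DWL = ½ × 3 × 585/56 = 1755/112.

Deadweight loss = 1755/112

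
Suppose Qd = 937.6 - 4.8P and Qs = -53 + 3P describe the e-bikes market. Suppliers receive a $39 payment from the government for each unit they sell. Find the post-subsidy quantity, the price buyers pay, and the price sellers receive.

Pre-subsidy: 937.6 - 4.8P = -53 + 3P gives P* = 127, Q* = 328.
With the subsidy, sellers receive Ps = Pb + 39 for each unit, where Pb is the price buyers pay.
Supply in terms of Pb becomes Qs = -53 + 3(Pb + 39) = 64 + 3Pb. Setting this equal to demand: 937.6 - 4.8Pb = 64 + 3Pb, so Pb = 112.
Sellers receive Ps = 112 + 39 = 151; Q' = 937.6 − 4.8·112 = 400.

Q' = 400; buyers pay $112; sellers receive $151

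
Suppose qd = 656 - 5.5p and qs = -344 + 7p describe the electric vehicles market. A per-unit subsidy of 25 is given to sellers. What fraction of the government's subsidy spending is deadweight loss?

Pre-subsidy: 656 - 5.5p = -344 + 7p gives p* = 80, q* = 216.
With the subsidy, sellers receive ps = pb + 25 for each unit, where pb is the price buyers pay.
Supply in terms of pb becomes qs = -344 + 7(pb + 25) = -169 + 7pb. Setting this equal to demand: 656 - 5.5pb = -169 + 7pb, so pb = 66.
Sellers receive ps = 66 + 25 = 91; q' = 656 − 5.5·66 = 293.
ΔCS = ½(216 + 293)(80 − 66) = 3563; ΔPS = ½(216 + 293)(91 − 80) = 2799.5.
Government spending = 25 × 293 = 7325.
DWL = ½ × 25 × (293 − 216) = 962.5; fraction = 962.5 / 7325 = 77/586.

DWL / government spending = 77/586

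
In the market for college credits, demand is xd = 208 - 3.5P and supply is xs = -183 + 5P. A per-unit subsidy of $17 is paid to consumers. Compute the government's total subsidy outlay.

Pre-subsidy: 208 - 3.5P = -183 + 5P gives P* = 46, x* = 47.
With the rebate, buyers effectively pay Pb = Ps − 17, where Ps is the price sellers receive.
Demand in terms of Ps becomes xd = 208 − 3.5(Ps − 17) = 267.5 - 3.5Ps. Setting this equal to supply: 267.5 - 3.5Ps = -183 + 5Ps, so Ps = 53.
Buyers pay Pb = 53 − 17 = 36; x' = -183 + 5·53 = 82.
Government outlay = subsidy × quantity = 17 × 82 = 1394.

Government cost = $1394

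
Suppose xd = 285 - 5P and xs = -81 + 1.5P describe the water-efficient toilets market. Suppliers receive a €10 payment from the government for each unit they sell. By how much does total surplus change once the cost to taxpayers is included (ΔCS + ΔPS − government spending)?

Net change in total surplus = -750/13

Pre-subsidy: 285 - 5P = -81 + 1.5P gives P* = 732/13, x* = 45/13.
With the subsidy, sellers receive Ps = Pb + 10 for each unit, where Pb is the price buyers pay.
Supply in terms of Pb becomes xs = -81 + 1.5(Pb + 10) = -66 + 1.5Pb. Setting this equal to demand: 285 - 5Pb = -66 + 1.5Pb, so Pb = 54.
Sellers receive Ps = 54 + 10 = 64; x' = 285 − 5·54 = 15.
ΔCS = ½(45/13 + 15)(732/13 − 54) = 3600/169; ΔPS = ½(45/13 + 15)(64 − 732/13) = 12000/169.
Government spending = 10 × 15 = 150.
Net change = 3600/169 + 12000/169 − 150 = -750/13. The loss equals the DWL triangle ½·10·150/13.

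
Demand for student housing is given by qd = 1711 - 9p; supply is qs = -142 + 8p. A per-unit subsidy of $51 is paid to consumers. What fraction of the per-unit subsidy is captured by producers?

Pre-subsidy: 1711 - 9p = -142 + 8p gives p* = 109, q* = 730.
With the rebate, buyers effectively pay pb = ps − 51, where ps is the price sellers receive.
Demand in terms of ps becomes qd = 1711 − 9(ps − 51) = 2170 - 9ps. Setting this equal to supply: 2170 - 9ps = -142 + 8ps, so ps = 136.
Buyers pay pb = 136 − 51 = 85; q' = -142 + 8·136 = 946.
Buyers' price falls by p* − pb = 109 − 85 = 24; sellers' price rises by ps − p* = 136 − 109 = 27.
So producers capture 27/51 = 9/17 of each unit of subsidy.

Producer share = 9/17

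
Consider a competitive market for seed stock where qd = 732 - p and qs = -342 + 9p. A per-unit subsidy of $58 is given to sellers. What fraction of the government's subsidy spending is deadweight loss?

DWL / government spending = 29/752

Pre-subsidy: 732 - p = -342 + 9p gives p* = 107.4, q* = 624.6.
With the subsidy, sellers receive ps = pb + 58 for each unit, where pb is the price buyers pay.
Supply in terms of pb becomes qs = -342 + 9(pb + 58) = 180 + 9pb. Setting this equal to demand: 732 - pb = 180 + 9pb, so pb = 55.2.
Sellers receive ps = 55.2 + 58 = 113.2; q' = 732 − 1·55.2 = 676.8.
ΔCS = ½(624.6 + 676.8)(107.4 − 55.2) = 33966.54; ΔPS = ½(624.6 + 676.8)(113.2 − 107.4) = 3774.06.
Government spending = 58 × 676.8 = 39254.4.
DWL = ½ × 58 × (676.8 − 624.6) = 1513.8; fraction = 1513.8 / 39254.4 = 29/752.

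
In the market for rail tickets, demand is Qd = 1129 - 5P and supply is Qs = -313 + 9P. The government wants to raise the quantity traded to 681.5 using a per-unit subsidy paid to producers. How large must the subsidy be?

At Q = 681.5, invert demand for the buyer price: Pb = (1129 − 681.5)/5 = 89.5; invert supply for the seller price: Ps = (681.5 − (-313))/9 = 110.5.
The subsidy must fill the gap: s = Ps − Pb = 110.5 − 89.5 = 21.

Required subsidy s = 21 per unit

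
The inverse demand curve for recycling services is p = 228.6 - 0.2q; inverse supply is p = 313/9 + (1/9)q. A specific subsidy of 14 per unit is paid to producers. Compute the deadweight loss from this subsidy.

Deadweight loss = 315

Pre-subsidy: 228.6 - 0.2q = 313/9 + (1/9)q gives q* = 623 and p* = 104.
With the subsidy, sellers receive ps = pb + 14 for each unit, where pb is the price buyers pay.
On the curves, pb = 228.6 - 0.2q and ps = 313/9 + (1/9)q; the wedge ps − pb = 14 gives 313/9 + (1/9)q − (228.6 - 0.2q) = 14, so q' = 668.
Then pb = 228.6 − 0.2·668 = 95 and ps = 313/9 + (1/9)·668 = 109.
The subsidy expands output by 668 − 623 = 45 past the efficient level; on those units the gap between marginal cost and willingness to pay runs from 0 up to 14.
DWL = ½ × 14 × 45 = 315.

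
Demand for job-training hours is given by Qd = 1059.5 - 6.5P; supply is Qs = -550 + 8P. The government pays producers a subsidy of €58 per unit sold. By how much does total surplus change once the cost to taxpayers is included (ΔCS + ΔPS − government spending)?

Pre-subsidy: 1059.5 - 6.5P = -550 + 8P gives P* = 111, Q* = 338.
With the subsidy, sellers receive Ps = Pb + 58 for each unit, where Pb is the price buyers pay.
Supply in terms of Pb becomes Qs = -550 + 8(Pb + 58) = -86 + 8Pb. Setting this equal to demand: 1059.5 - 6.5Pb = -86 + 8Pb, so Pb = 79.
Sellers receive Ps = 79 + 58 = 137; Q' = 1059.5 − 6.5·79 = 546.
ΔCS = ½(338 + 546)(111 − 79) = 14144; ΔPS = ½(338 + 546)(137 − 111) = 11492.
Government spending = 58 × 546 = 31668.
Net change = 14144 + 11492 − 31668 = -6032. The loss equals the DWL triangle ½·58·208.

Net change in total surplus = -€6032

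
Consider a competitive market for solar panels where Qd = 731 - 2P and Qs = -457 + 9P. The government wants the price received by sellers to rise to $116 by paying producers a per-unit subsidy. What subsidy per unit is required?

Required subsidy s = $44 per unit

At a seller price of 116, quantity supplied is -457 + 9·116 = 587.
Buyers absorb 587 only when they pay Pb with 731 − 2·Pb = 587, i.e. Pb = 72.
s = Ps − Pb = 116 − 72 = 44.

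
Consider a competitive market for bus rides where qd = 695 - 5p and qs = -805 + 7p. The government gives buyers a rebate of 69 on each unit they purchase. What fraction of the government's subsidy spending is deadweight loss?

Pre-subsidy: 695 - 5p = -805 + 7p gives p* = 125, q* = 70.
With the rebate, buyers effectively pay pb = ps − 69, where ps is the price sellers receive.
Demand in terms of ps becomes qd = 695 − 5(ps − 69) = 1040 - 5ps. Setting this equal to supply: 1040 - 5ps = -805 + 7ps, so ps = 153.75.
Buyers pay pb = 153.75 − 69 = 84.75; q' = -805 + 7·153.75 = 271.25.
ΔCS = ½(70 + 271.25)(125 − 84.75) = 6867.65625; ΔPS = ½(70 + 271.25)(153.75 − 125) = 4905.46875.
Government spending = 69 × 271.25 = 18716.25.
DWL = ½ × 69 × (271.25 − 70) = 6943.125; fraction = 6943.125 / 18716.25 = 23/62.

DWL / government spending = 23/62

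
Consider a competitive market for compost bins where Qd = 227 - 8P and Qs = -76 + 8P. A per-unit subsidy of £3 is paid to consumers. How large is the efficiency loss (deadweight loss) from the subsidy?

Pre-subsidy: 227 - 8P = -76 + 8P gives P* = 18.9375, Q* = 75.5.
With the rebate, buyers effectively pay Pb = Ps − 3, where Ps is the price sellers receive.
Demand in terms of Ps becomes Qd = 227 − 8(Ps − 3) = 251 - 8Ps. Setting this equal to supply: 251 - 8Ps = -76 + 8Ps, so Ps = 20.4375.
Buyers pay Pb = 20.4375 − 3 = 17.4375; Q' = -76 + 8·20.4375 = 87.5.
The subsidy expands output by 87.5 − 75.5 = 12 past the efficient level; on those units the gap between marginal cost and willingness to pay runs from 0 up to 3.
DWL = ½ × 3 × 12 = 18.

Deadweight loss = £18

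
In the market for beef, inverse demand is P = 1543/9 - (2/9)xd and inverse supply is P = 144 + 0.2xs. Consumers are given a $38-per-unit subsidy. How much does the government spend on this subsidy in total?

Pre-subsidy: 1543/9 - (2/9)x = 144 + 0.2x gives x* = 65 and P* = 157.
With the rebate, buyers effectively pay Pb = Ps − 38, where Ps is the price sellers receive.
On the curves, Pb = 1543/9 - (2/9)x and Ps = 144 + 0.2x; the wedge Ps − Pb = 38 gives 144 + 0.2x − (1543/9 - (2/9)x) = 38, so x' = 155.
Then Pb = 1543/9 − (2/9)·155 = 137 and Ps = 144 + 0.2·155 = 175.
Government outlay = subsidy × quantity = 38 × 155 = 5890.

Government cost = $5890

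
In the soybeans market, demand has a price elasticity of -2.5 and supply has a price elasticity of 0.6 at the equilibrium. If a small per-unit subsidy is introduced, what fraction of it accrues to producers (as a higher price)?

For a small subsidy around the equilibrium, the benefit split depends on the relative slopes, which at a point are proportional to the elasticities.
Buyer share = εs/(εs + |εd|) = 0.6/(0.6 + 2.5) = 6/31; seller share = |εd|/(εs + |εd|) = 25/31.
So producers capture 25/31 of the subsidy.

Producer share = 25/31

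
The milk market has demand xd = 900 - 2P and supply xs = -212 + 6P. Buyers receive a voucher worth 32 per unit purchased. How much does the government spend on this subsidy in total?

Government cost = 21440

Pre-subsidy: 900 - 2P = -212 + 6P gives P* = 139, x* = 622.
With the rebate, buyers effectively pay Pb = Ps − 32, where Ps is the price sellers receive.
Demand in terms of Ps becomes xd = 900 − 2(Ps − 32) = 964 - 2Ps. Setting this equal to supply: 964 - 2Ps = -212 + 6Ps, so Ps = 147.
Buyers pay Pb = 147 − 32 = 115; x' = -212 + 6·147 = 670.
Government outlay = subsidy × quantity = 32 × 670 = 21440.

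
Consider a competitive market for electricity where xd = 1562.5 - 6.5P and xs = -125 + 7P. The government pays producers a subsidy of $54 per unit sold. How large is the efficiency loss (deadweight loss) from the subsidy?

Pre-subsidy: 1562.5 - 6.5P = -125 + 7P gives P* = 125, x* = 750.
With the subsidy, sellers receive Ps = Pb + 54 for each unit, where Pb is the price buyers pay.
Supply in terms of Pb becomes xs = -125 + 7(Pb + 54) = 253 + 7Pb. Setting this equal to demand: 1562.5 - 6.5Pb = 253 + 7Pb, so Pb = 97.
Sellers receive Ps = 97 + 54 = 151; x' = 1562.5 − 6.5·97 = 932.
The subsidy expands output by 932 − 750 = 182 past the efficient level; on those units the gap between marginal cost and willingness to pay runs from 0 up to 54.
DWL = ½ × 54 × 182 = 4914.

Deadweight loss = $4914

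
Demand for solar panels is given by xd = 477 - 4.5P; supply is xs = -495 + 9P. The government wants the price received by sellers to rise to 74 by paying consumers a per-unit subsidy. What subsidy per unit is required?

Required subsidy s = 6 per unit

At a seller price of 74, quantity supplied is -495 + 9·74 = 171.
Buyers absorb 171 only when they pay Pb with 477 − 4.5·Pb = 171, i.e. Pb = 68.
s = Ps − Pb = 74 − 68 = 6.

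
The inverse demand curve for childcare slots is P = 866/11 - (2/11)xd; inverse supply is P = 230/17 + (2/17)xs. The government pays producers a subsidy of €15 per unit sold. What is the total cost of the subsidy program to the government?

Government cost = 224955/56

Pre-subsidy: 866/11 - (2/11)x = 230/17 + (2/17)x gives x* = 1524/7 and P* = 274/7.
With the subsidy, sellers receive Ps = Pb + 15 for each unit, where Pb is the price buyers pay.
On the curves, Pb = 866/11 - (2/11)x and Ps = 230/17 + (2/17)x; the wedge Ps − Pb = 15 gives 230/17 + (2/17)x − (866/11 - (2/11)x) = 15, so x' = 14997/56.
Then Pb = 866/11 − (2/11)·(14997/56) = 841/28 and Ps = 230/17 + (2/17)·(14997/56) = 1261/28.
Government outlay = subsidy × quantity = 15 × 14997/56 = 224955/56.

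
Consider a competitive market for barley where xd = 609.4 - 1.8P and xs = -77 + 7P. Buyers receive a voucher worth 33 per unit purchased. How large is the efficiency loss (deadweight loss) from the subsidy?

Pre-subsidy: 609.4 - 1.8P = -77 + 7P gives P* = 78, x* = 469.
With the rebate, buyers effectively pay Pb = Ps − 33, where Ps is the price sellers receive.
Demand in terms of Ps becomes xd = 609.4 − 1.8(Ps − 33) = 668.8 - 1.8Ps. Setting this equal to supply: 668.8 - 1.8Ps = -77 + 7Ps, so Ps = 84.75.
Buyers pay Pb = 84.75 − 33 = 51.75; x' = -77 + 7·84.75 = 516.25.
The subsidy expands output by 516.25 − 469 = 47.25 past the efficient level; on those units the gap between marginal cost and willingness to pay runs from 0 up to 33.
DWL = ½ × 33 × 47.25 = 779.625.

Deadweight loss = 779.625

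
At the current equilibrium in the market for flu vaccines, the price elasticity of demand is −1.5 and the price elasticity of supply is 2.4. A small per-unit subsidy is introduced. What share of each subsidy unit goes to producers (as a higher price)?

For a small subsidy around the equilibrium, the benefit split depends on the relative slopes, which at a point are proportional to the elasticities.
Buyer share = εs/(εs + |εd|) = 2.4/(2.4 + 1.5) = 8/13; seller share = |εd|/(εs + |εd|) = 5/13.
So producers capture 5/13 of the subsidy.

Producer share = 5/13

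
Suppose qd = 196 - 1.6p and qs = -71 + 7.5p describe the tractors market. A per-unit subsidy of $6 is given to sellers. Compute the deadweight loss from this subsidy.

Deadweight loss = 2160/91

Pre-subsidy: 196 - 1.6p = -71 + 7.5p gives p* = 2670/91, q* = 13564/91.
With the subsidy, sellers receive ps = pb + 6 for each unit, where pb is the price buyers pay.
Supply in terms of pb becomes qs = -71 + 7.5(pb + 6) = -26 + 7.5pb. Setting this equal to demand: 196 - 1.6pb = -26 + 7.5pb, so pb = 2220/91.
Sellers receive ps = 2220/91 + 6 = 2766/91; q' = 196 − 1.6·(2220/91) = 14284/91.
The subsidy expands output by 14284/91 − 13564/91 = 720/91 past the efficient level; on those units the gap between marginal cost and willingness to pay runs from 0 up to 6.
DWL = ½ × 6 × 720/91 = 2160/91.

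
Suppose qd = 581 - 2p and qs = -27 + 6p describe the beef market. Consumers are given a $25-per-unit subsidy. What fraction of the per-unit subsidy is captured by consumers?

Consumer share = 0.75

Pre-subsidy: 581 - 2p = -27 + 6p gives p* = 76, q* = 429.
With the rebate, buyers effectively pay pb = ps − 25, where ps is the price sellers receive.
Demand in terms of ps becomes qd = 581 − 2(ps − 25) = 631 - 2ps. Setting this equal to supply: 631 - 2ps = -27 + 6ps, so ps = 82.25.
Buyers pay pb = 82.25 − 25 = 57.25; q' = -27 + 6·82.25 = 466.5.
Buyers' price falls by p* − pb = 76 − 57.25 = 18.75; sellers' price rises by ps − p* = 82.25 − 76 = 6.25.
So consumers capture 18.75/25 = 0.75 of each unit of subsidy.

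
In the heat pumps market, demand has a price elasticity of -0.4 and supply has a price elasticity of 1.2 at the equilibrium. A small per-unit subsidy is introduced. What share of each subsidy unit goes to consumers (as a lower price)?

For a small subsidy around the equilibrium, the benefit split depends on the relative slopes, which at a point are proportional to the elasticities.
Buyer share = εs/(εs + |εd|) = 1.2/(1.2 + 0.4) = 0.75; seller share = |εd|/(εs + |εd|) = 0.25.

Consumer share = 0.75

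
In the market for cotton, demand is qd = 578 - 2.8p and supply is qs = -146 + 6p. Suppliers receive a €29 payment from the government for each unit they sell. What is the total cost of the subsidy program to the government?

Pre-subsidy: 578 - 2.8p = -146 + 6p gives p* = 905/11, q* = 3824/11.
With the subsidy, sellers receive ps = pb + 29 for each unit, where pb is the price buyers pay.
Supply in terms of pb becomes qs = -146 + 6(pb + 29) = 28 + 6pb. Setting this equal to demand: 578 - 2.8pb = 28 + 6pb, so pb = 62.5.
Sellers receive ps = 62.5 + 29 = 91.5; q' = 578 − 2.8·62.5 = 403.
Government outlay = subsidy × quantity = 29 × 403 = 11687.

Government cost = €11687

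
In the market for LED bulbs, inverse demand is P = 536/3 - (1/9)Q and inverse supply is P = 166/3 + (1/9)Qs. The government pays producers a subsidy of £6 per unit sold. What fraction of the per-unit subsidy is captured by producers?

Producer share = 0.5

Pre-subsidy: 536/3 - (1/9)Q = 166/3 + (1/9)Q gives Q* = 555 and P* = 117.
With the subsidy, sellers receive Ps = Pb + 6 for each unit, where Pb is the price buyers pay.
On the curves, Pb = 536/3 - (1/9)Q and Ps = 166/3 + (1/9)Q; the wedge Ps − Pb = 6 gives 166/3 + (1/9)Q − (536/3 - (1/9)Q) = 6, so Q' = 582.
Then Pb = 536/3 − (1/9)·582 = 114 and Ps = 166/3 + (1/9)·582 = 120.
Buyers' price falls by P* − Pb = 117 − 114 = 3; sellers' price rises by Ps − P* = 120 − 117 = 3.
So producers capture 3/6 = 0.5 of each unit of subsidy.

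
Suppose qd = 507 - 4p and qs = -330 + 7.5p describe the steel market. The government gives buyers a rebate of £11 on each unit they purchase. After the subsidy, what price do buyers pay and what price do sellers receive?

Buyers pay 1509/23; sellers receive 1762/23

Pre-subsidy: 507 - 4p = -330 + 7.5p gives p* = 1674/23, q* = 4965/23.
With the rebate, buyers effectively pay pb = ps − 11, where ps is the price sellers receive.
Demand in terms of ps becomes qd = 507 − 4(ps − 11) = 551 - 4ps. Setting this equal to supply: 551 - 4ps = -330 + 7.5ps, so ps = 1762/23.
Buyers pay pb = 1762/23 − 11 = 1509/23; q' = -330 + 7.5·(1762/23) = 5625/23.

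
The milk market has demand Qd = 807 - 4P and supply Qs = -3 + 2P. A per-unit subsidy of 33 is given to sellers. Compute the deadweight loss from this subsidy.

Deadweight loss = 726

Pre-subsidy: 807 - 4P = -3 + 2P gives P* = 135, Q* = 267.
With the subsidy, sellers receive Ps = Pb + 33 for each unit, where Pb is the price buyers pay.
Supply in terms of Pb becomes Qs = -3 + 2(Pb + 33) = 63 + 2Pb. Setting this equal to demand: 807 - 4Pb = 63 + 2Pb, so Pb = 124.
Sellers receive Ps = 124 + 33 = 157; Q' = 807 − 4·124 = 311.
The subsidy expands output by 311 − 267 = 44 past the efficient level; on those units the gap between marginal cost and willingness to pay runs from 0 up to 33.
DWL = ½ × 33 × 44 = 726.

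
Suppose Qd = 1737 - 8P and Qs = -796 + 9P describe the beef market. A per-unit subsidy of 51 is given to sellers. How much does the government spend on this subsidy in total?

Government cost = 38811

Pre-subsidy: 1737 - 8P = -796 + 9P gives P* = 149, Q* = 545.
With the subsidy, sellers receive Ps = Pb + 51 for each unit, where Pb is the price buyers pay.
Supply in terms of Pb becomes Qs = -796 + 9(Pb + 51) = -337 + 9Pb. Setting this equal to demand: 1737 - 8Pb = -337 + 9Pb, so Pb = 122.
Sellers receive Ps = 122 + 51 = 173; Q' = 1737 − 8·122 = 761.
Government outlay = subsidy × quantity = 51 × 761 = 38811.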